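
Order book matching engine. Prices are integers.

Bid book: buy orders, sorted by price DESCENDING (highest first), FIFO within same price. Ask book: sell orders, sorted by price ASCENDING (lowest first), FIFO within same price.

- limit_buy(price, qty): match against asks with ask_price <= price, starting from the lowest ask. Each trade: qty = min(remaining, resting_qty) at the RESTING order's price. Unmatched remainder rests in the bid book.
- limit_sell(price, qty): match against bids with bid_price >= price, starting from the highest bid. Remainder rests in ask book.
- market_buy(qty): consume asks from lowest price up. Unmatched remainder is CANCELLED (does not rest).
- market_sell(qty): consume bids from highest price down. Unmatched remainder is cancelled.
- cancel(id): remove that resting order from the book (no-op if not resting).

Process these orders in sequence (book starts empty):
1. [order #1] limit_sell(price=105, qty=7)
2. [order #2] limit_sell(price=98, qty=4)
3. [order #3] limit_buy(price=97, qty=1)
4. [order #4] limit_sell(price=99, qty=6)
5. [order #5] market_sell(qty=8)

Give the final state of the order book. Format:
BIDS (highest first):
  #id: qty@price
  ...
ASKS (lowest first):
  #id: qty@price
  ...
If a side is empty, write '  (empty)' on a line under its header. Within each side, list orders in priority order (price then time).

After op 1 [order #1] limit_sell(price=105, qty=7): fills=none; bids=[-] asks=[#1:7@105]
After op 2 [order #2] limit_sell(price=98, qty=4): fills=none; bids=[-] asks=[#2:4@98 #1:7@105]
After op 3 [order #3] limit_buy(price=97, qty=1): fills=none; bids=[#3:1@97] asks=[#2:4@98 #1:7@105]
After op 4 [order #4] limit_sell(price=99, qty=6): fills=none; bids=[#3:1@97] asks=[#2:4@98 #4:6@99 #1:7@105]
After op 5 [order #5] market_sell(qty=8): fills=#3x#5:1@97; bids=[-] asks=[#2:4@98 #4:6@99 #1:7@105]

Answer: BIDS (highest first):
  (empty)
ASKS (lowest first):
  #2: 4@98
  #4: 6@99
  #1: 7@105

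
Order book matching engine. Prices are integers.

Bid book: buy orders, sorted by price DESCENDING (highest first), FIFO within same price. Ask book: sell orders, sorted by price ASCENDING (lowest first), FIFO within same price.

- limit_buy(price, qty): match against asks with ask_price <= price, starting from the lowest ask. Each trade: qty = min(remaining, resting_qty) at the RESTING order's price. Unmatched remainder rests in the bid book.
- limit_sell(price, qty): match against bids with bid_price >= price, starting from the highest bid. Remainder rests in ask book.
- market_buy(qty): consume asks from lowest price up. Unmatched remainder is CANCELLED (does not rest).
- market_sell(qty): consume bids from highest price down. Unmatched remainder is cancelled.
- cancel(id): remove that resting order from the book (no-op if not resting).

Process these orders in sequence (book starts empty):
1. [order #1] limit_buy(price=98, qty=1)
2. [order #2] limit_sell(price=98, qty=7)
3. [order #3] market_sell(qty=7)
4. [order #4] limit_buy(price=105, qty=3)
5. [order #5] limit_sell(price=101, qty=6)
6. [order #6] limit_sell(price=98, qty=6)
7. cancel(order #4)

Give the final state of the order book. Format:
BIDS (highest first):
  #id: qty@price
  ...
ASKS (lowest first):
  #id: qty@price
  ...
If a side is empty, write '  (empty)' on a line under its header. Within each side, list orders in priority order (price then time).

After op 1 [order #1] limit_buy(price=98, qty=1): fills=none; bids=[#1:1@98] asks=[-]
After op 2 [order #2] limit_sell(price=98, qty=7): fills=#1x#2:1@98; bids=[-] asks=[#2:6@98]
After op 3 [order #3] market_sell(qty=7): fills=none; bids=[-] asks=[#2:6@98]
After op 4 [order #4] limit_buy(price=105, qty=3): fills=#4x#2:3@98; bids=[-] asks=[#2:3@98]
After op 5 [order #5] limit_sell(price=101, qty=6): fills=none; bids=[-] asks=[#2:3@98 #5:6@101]
After op 6 [order #6] limit_sell(price=98, qty=6): fills=none; bids=[-] asks=[#2:3@98 #6:6@98 #5:6@101]
After op 7 cancel(order #4): fills=none; bids=[-] asks=[#2:3@98 #6:6@98 #5:6@101]

Answer: BIDS (highest first):
  (empty)
ASKS (lowest first):
  #2: 3@98
  #6: 6@98
  #5: 6@101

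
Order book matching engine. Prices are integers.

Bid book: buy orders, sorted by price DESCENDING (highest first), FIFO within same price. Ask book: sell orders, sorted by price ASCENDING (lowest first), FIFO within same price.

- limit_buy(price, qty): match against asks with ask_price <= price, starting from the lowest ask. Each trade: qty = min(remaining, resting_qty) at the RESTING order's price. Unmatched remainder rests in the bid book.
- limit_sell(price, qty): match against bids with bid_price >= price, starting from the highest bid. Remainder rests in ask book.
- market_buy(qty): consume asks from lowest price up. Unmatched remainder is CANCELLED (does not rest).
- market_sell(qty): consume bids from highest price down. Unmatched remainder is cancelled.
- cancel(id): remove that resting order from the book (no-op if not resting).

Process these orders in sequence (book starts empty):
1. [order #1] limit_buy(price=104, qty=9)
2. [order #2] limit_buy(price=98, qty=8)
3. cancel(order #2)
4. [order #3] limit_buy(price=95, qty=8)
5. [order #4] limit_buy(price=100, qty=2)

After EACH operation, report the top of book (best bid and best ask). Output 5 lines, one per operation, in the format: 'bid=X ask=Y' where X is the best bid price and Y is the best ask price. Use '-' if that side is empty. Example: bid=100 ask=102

After op 1 [order #1] limit_buy(price=104, qty=9): fills=none; bids=[#1:9@104] asks=[-]
After op 2 [order #2] limit_buy(price=98, qty=8): fills=none; bids=[#1:9@104 #2:8@98] asks=[-]
After op 3 cancel(order #2): fills=none; bids=[#1:9@104] asks=[-]
After op 4 [order #3] limit_buy(price=95, qty=8): fills=none; bids=[#1:9@104 #3:8@95] asks=[-]
After op 5 [order #4] limit_buy(price=100, qty=2): fills=none; bids=[#1:9@104 #4:2@100 #3:8@95] asks=[-]

Answer: bid=104 ask=-
bid=104 ask=-
bid=104 ask=-
bid=104 ask=-
bid=104 ask=-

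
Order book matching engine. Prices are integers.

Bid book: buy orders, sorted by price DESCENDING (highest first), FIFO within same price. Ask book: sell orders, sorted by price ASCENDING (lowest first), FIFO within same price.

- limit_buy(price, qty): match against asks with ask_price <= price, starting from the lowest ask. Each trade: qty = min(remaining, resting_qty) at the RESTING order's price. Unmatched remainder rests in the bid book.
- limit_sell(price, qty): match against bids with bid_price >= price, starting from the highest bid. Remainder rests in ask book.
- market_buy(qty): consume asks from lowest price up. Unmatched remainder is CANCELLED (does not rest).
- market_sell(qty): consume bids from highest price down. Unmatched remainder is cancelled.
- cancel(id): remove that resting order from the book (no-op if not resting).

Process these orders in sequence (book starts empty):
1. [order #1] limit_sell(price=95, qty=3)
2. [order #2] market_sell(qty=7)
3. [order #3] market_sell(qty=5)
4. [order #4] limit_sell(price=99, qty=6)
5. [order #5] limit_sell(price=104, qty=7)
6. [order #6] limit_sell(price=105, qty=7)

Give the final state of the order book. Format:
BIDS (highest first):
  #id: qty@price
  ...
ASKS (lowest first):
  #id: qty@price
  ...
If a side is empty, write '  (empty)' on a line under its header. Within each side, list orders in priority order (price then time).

After op 1 [order #1] limit_sell(price=95, qty=3): fills=none; bids=[-] asks=[#1:3@95]
After op 2 [order #2] market_sell(qty=7): fills=none; bids=[-] asks=[#1:3@95]
After op 3 [order #3] market_sell(qty=5): fills=none; bids=[-] asks=[#1:3@95]
After op 4 [order #4] limit_sell(price=99, qty=6): fills=none; bids=[-] asks=[#1:3@95 #4:6@99]
After op 5 [order #5] limit_sell(price=104, qty=7): fills=none; bids=[-] asks=[#1:3@95 #4:6@99 #5:7@104]
After op 6 [order #6] limit_sell(price=105, qty=7): fills=none; bids=[-] asks=[#1:3@95 #4:6@99 #5:7@104 #6:7@105]

Answer: BIDS (highest first):
  (empty)
ASKS (lowest first):
  #1: 3@95
  #4: 6@99
  #5: 7@104
  #6: 7@105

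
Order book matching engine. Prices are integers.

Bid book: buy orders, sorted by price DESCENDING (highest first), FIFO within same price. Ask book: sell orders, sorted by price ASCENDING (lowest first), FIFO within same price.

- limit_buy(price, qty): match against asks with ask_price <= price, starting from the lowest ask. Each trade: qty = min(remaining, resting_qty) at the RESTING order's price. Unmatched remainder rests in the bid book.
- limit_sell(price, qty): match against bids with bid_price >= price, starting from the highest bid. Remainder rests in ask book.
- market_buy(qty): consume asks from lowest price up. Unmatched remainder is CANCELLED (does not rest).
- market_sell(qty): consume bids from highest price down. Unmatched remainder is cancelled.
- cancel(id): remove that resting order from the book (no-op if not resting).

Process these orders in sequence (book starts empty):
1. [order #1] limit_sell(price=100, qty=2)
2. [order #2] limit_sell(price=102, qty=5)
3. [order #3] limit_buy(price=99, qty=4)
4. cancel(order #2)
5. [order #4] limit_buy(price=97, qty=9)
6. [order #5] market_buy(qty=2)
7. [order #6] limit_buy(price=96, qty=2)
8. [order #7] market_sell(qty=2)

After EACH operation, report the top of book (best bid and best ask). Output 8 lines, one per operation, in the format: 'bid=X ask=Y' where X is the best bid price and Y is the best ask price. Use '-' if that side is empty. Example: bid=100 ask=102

After op 1 [order #1] limit_sell(price=100, qty=2): fills=none; bids=[-] asks=[#1:2@100]
After op 2 [order #2] limit_sell(price=102, qty=5): fills=none; bids=[-] asks=[#1:2@100 #2:5@102]
After op 3 [order #3] limit_buy(price=99, qty=4): fills=none; bids=[#3:4@99] asks=[#1:2@100 #2:5@102]
After op 4 cancel(order #2): fills=none; bids=[#3:4@99] asks=[#1:2@100]
After op 5 [order #4] limit_buy(price=97, qty=9): fills=none; bids=[#3:4@99 #4:9@97] asks=[#1:2@100]
After op 6 [order #5] market_buy(qty=2): fills=#5x#1:2@100; bids=[#3:4@99 #4:9@97] asks=[-]
After op 7 [order #6] limit_buy(price=96, qty=2): fills=none; bids=[#3:4@99 #4:9@97 #6:2@96] asks=[-]
After op 8 [order #7] market_sell(qty=2): fills=#3x#7:2@99; bids=[#3:2@99 #4:9@97 #6:2@96] asks=[-]

Answer: bid=- ask=100
bid=- ask=100
bid=99 ask=100
bid=99 ask=100
bid=99 ask=100
bid=99 ask=-
bid=99 ask=-
bid=99 ask=-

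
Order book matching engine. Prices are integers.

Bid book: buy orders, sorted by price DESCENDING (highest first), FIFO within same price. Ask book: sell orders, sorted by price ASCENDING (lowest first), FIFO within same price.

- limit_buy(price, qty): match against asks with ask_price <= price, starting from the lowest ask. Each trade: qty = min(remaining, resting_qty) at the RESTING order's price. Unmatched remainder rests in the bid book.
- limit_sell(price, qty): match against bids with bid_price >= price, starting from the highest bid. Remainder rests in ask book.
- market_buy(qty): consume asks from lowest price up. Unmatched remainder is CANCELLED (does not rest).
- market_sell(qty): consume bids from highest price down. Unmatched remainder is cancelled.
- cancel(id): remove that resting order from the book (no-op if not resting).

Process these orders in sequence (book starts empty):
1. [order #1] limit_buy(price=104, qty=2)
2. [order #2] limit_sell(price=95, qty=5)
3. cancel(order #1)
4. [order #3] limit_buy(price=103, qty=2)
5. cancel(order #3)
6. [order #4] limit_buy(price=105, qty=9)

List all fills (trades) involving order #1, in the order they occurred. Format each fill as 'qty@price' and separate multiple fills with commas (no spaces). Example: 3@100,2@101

After op 1 [order #1] limit_buy(price=104, qty=2): fills=none; bids=[#1:2@104] asks=[-]
After op 2 [order #2] limit_sell(price=95, qty=5): fills=#1x#2:2@104; bids=[-] asks=[#2:3@95]
After op 3 cancel(order #1): fills=none; bids=[-] asks=[#2:3@95]
After op 4 [order #3] limit_buy(price=103, qty=2): fills=#3x#2:2@95; bids=[-] asks=[#2:1@95]
After op 5 cancel(order #3): fills=none; bids=[-] asks=[#2:1@95]
After op 6 [order #4] limit_buy(price=105, qty=9): fills=#4x#2:1@95; bids=[#4:8@105] asks=[-]

Answer: 2@104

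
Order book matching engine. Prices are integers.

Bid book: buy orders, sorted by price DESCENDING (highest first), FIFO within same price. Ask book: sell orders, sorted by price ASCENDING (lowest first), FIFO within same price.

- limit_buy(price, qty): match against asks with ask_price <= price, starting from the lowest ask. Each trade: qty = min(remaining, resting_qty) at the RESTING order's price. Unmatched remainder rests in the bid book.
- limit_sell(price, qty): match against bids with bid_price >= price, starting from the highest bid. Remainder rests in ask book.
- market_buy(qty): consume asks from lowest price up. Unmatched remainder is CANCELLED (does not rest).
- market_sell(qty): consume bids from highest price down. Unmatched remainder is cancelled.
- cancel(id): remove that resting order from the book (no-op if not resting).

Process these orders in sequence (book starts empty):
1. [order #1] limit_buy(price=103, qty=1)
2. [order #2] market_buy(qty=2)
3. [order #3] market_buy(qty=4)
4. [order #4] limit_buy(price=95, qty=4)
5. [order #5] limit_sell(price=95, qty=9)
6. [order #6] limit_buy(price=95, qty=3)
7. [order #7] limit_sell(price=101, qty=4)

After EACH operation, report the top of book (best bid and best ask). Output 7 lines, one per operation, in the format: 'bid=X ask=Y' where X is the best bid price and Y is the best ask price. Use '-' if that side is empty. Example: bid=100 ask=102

After op 1 [order #1] limit_buy(price=103, qty=1): fills=none; bids=[#1:1@103] asks=[-]
After op 2 [order #2] market_buy(qty=2): fills=none; bids=[#1:1@103] asks=[-]
After op 3 [order #3] market_buy(qty=4): fills=none; bids=[#1:1@103] asks=[-]
After op 4 [order #4] limit_buy(price=95, qty=4): fills=none; bids=[#1:1@103 #4:4@95] asks=[-]
After op 5 [order #5] limit_sell(price=95, qty=9): fills=#1x#5:1@103 #4x#5:4@95; bids=[-] asks=[#5:4@95]
After op 6 [order #6] limit_buy(price=95, qty=3): fills=#6x#5:3@95; bids=[-] asks=[#5:1@95]
After op 7 [order #7] limit_sell(price=101, qty=4): fills=none; bids=[-] asks=[#5:1@95 #7:4@101]

Answer: bid=103 ask=-
bid=103 ask=-
bid=103 ask=-
bid=103 ask=-
bid=- ask=95
bid=- ask=95
bid=- ask=95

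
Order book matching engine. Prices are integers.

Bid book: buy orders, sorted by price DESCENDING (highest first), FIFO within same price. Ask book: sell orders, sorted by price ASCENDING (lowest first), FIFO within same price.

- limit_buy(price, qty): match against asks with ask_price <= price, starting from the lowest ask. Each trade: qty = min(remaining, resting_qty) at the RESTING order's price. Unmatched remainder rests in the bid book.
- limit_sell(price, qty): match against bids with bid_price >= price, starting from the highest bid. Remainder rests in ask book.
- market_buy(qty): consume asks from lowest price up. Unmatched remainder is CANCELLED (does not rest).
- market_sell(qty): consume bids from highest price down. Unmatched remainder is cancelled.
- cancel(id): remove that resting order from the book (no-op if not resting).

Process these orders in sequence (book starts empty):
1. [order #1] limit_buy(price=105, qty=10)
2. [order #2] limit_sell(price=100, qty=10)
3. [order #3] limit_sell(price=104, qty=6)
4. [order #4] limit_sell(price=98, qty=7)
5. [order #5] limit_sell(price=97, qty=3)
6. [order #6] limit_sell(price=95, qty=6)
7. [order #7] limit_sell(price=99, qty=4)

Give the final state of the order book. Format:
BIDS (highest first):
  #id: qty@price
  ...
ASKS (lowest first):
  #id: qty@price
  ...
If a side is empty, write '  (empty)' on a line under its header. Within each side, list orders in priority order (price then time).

Answer: BIDS (highest first):
  (empty)
ASKS (lowest first):
  #6: 6@95
  #5: 3@97
  #4: 7@98
  #7: 4@99
  #3: 6@104

Derivation:
After op 1 [order #1] limit_buy(price=105, qty=10): fills=none; bids=[#1:10@105] asks=[-]
After op 2 [order #2] limit_sell(price=100, qty=10): fills=#1x#2:10@105; bids=[-] asks=[-]
After op 3 [order #3] limit_sell(price=104, qty=6): fills=none; bids=[-] asks=[#3:6@104]
After op 4 [order #4] limit_sell(price=98, qty=7): fills=none; bids=[-] asks=[#4:7@98 #3:6@104]
After op 5 [order #5] limit_sell(price=97, qty=3): fills=none; bids=[-] asks=[#5:3@97 #4:7@98 #3:6@104]
After op 6 [order #6] limit_sell(price=95, qty=6): fills=none; bids=[-] asks=[#6:6@95 #5:3@97 #4:7@98 #3:6@104]
After op 7 [order #7] limit_sell(price=99, qty=4): fills=none; bids=[-] asks=[#6:6@95 #5:3@97 #4:7@98 #7:4@99 #3:6@104]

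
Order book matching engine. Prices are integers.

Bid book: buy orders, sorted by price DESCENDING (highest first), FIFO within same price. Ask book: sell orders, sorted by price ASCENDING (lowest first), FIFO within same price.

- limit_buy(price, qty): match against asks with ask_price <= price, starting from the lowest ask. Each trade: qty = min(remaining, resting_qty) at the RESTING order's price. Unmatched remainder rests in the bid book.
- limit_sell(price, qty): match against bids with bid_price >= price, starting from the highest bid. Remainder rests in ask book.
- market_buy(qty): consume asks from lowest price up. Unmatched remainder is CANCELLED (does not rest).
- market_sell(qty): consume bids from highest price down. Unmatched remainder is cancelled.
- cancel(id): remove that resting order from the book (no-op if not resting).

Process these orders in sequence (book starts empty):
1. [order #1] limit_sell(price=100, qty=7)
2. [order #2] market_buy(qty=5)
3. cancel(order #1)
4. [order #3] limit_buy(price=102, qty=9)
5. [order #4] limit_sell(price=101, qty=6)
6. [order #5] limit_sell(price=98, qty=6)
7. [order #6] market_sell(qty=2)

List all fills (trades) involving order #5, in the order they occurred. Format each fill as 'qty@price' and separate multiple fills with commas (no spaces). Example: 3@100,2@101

After op 1 [order #1] limit_sell(price=100, qty=7): fills=none; bids=[-] asks=[#1:7@100]
After op 2 [order #2] market_buy(qty=5): fills=#2x#1:5@100; bids=[-] asks=[#1:2@100]
After op 3 cancel(order #1): fills=none; bids=[-] asks=[-]
After op 4 [order #3] limit_buy(price=102, qty=9): fills=none; bids=[#3:9@102] asks=[-]
After op 5 [order #4] limit_sell(price=101, qty=6): fills=#3x#4:6@102; bids=[#3:3@102] asks=[-]
After op 6 [order #5] limit_sell(price=98, qty=6): fills=#3x#5:3@102; bids=[-] asks=[#5:3@98]
After op 7 [order #6] market_sell(qty=2): fills=none; bids=[-] asks=[#5:3@98]

Answer: 3@102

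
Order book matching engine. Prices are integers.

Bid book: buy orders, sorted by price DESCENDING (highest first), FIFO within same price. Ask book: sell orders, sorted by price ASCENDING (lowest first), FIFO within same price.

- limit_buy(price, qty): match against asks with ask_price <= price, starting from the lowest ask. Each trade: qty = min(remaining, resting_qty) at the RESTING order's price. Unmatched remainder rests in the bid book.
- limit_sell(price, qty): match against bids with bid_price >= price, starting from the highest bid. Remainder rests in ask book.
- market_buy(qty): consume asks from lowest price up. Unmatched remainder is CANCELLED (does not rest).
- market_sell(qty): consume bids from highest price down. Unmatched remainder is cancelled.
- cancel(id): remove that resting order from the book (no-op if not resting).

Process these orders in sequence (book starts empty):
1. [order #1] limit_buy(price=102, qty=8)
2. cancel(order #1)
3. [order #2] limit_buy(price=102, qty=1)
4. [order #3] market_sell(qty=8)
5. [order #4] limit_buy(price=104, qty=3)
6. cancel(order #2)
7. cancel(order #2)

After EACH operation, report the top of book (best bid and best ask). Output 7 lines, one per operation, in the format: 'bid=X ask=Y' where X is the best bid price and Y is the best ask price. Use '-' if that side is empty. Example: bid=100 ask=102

After op 1 [order #1] limit_buy(price=102, qty=8): fills=none; bids=[#1:8@102] asks=[-]
After op 2 cancel(order #1): fills=none; bids=[-] asks=[-]
After op 3 [order #2] limit_buy(price=102, qty=1): fills=none; bids=[#2:1@102] asks=[-]
After op 4 [order #3] market_sell(qty=8): fills=#2x#3:1@102; bids=[-] asks=[-]
After op 5 [order #4] limit_buy(price=104, qty=3): fills=none; bids=[#4:3@104] asks=[-]
After op 6 cancel(order #2): fills=none; bids=[#4:3@104] asks=[-]
After op 7 cancel(order #2): fills=none; bids=[#4:3@104] asks=[-]

Answer: bid=102 ask=-
bid=- ask=-
bid=102 ask=-
bid=- ask=-
bid=104 ask=-
bid=104 ask=-
bid=104 ask=-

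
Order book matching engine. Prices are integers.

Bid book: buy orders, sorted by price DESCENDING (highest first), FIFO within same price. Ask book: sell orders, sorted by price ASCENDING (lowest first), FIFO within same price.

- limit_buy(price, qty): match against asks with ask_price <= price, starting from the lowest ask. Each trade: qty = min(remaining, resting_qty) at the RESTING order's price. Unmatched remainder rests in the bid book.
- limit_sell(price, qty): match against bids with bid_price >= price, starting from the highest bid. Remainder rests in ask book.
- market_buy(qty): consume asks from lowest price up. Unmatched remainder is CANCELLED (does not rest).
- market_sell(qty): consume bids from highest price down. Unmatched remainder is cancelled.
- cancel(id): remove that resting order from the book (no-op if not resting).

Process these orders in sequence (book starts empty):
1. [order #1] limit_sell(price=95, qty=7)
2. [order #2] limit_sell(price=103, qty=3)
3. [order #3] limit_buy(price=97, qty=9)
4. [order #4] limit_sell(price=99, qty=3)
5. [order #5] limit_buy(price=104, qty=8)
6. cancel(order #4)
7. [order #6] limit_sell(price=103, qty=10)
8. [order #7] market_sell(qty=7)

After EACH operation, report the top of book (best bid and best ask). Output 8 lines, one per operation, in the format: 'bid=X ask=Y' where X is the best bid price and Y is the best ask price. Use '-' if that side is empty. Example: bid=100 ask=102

After op 1 [order #1] limit_sell(price=95, qty=7): fills=none; bids=[-] asks=[#1:7@95]
After op 2 [order #2] limit_sell(price=103, qty=3): fills=none; bids=[-] asks=[#1:7@95 #2:3@103]
After op 3 [order #3] limit_buy(price=97, qty=9): fills=#3x#1:7@95; bids=[#3:2@97] asks=[#2:3@103]
After op 4 [order #4] limit_sell(price=99, qty=3): fills=none; bids=[#3:2@97] asks=[#4:3@99 #2:3@103]
After op 5 [order #5] limit_buy(price=104, qty=8): fills=#5x#4:3@99 #5x#2:3@103; bids=[#5:2@104 #3:2@97] asks=[-]
After op 6 cancel(order #4): fills=none; bids=[#5:2@104 #3:2@97] asks=[-]
After op 7 [order #6] limit_sell(price=103, qty=10): fills=#5x#6:2@104; bids=[#3:2@97] asks=[#6:8@103]
After op 8 [order #7] market_sell(qty=7): fills=#3x#7:2@97; bids=[-] asks=[#6:8@103]

Answer: bid=- ask=95
bid=- ask=95
bid=97 ask=103
bid=97 ask=99
bid=104 ask=-
bid=104 ask=-
bid=97 ask=103
bid=- ask=103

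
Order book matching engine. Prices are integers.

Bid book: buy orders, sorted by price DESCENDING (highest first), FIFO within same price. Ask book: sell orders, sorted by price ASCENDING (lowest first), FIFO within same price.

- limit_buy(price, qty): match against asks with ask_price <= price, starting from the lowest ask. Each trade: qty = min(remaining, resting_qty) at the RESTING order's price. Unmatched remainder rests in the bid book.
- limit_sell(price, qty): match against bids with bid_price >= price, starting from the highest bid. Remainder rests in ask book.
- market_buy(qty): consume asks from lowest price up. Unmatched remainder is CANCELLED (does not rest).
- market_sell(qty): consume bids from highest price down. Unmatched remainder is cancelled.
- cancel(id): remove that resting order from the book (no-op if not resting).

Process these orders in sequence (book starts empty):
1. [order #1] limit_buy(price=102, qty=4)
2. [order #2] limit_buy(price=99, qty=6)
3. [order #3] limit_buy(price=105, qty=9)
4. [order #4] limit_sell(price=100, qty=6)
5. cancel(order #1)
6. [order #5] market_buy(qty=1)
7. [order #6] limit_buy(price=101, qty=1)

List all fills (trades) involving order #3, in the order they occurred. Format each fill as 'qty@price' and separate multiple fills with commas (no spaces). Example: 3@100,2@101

Answer: 6@105

Derivation:
After op 1 [order #1] limit_buy(price=102, qty=4): fills=none; bids=[#1:4@102] asks=[-]
After op 2 [order #2] limit_buy(price=99, qty=6): fills=none; bids=[#1:4@102 #2:6@99] asks=[-]
After op 3 [order #3] limit_buy(price=105, qty=9): fills=none; bids=[#3:9@105 #1:4@102 #2:6@99] asks=[-]
After op 4 [order #4] limit_sell(price=100, qty=6): fills=#3x#4:6@105; bids=[#3:3@105 #1:4@102 #2:6@99] asks=[-]
After op 5 cancel(order #1): fills=none; bids=[#3:3@105 #2:6@99] asks=[-]
After op 6 [order #5] market_buy(qty=1): fills=none; bids=[#3:3@105 #2:6@99] asks=[-]
After op 7 [order #6] limit_buy(price=101, qty=1): fills=none; bids=[#3:3@105 #6:1@101 #2:6@99] asks=[-]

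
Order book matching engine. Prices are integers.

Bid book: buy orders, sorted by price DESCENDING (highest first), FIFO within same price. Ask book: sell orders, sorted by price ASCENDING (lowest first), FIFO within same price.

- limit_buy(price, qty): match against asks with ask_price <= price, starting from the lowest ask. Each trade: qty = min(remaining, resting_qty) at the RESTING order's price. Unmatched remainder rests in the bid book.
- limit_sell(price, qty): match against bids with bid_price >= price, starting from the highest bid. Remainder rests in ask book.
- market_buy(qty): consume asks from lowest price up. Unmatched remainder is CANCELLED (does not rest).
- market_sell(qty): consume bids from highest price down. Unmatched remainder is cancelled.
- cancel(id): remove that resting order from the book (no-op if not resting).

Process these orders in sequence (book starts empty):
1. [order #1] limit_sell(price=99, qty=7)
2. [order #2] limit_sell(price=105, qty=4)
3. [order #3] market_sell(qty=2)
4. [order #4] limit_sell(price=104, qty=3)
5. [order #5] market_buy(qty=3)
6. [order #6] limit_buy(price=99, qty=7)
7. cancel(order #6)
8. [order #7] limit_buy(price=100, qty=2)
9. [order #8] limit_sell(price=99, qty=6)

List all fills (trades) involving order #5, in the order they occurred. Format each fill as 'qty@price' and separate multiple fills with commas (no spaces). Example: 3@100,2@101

After op 1 [order #1] limit_sell(price=99, qty=7): fills=none; bids=[-] asks=[#1:7@99]
After op 2 [order #2] limit_sell(price=105, qty=4): fills=none; bids=[-] asks=[#1:7@99 #2:4@105]
After op 3 [order #3] market_sell(qty=2): fills=none; bids=[-] asks=[#1:7@99 #2:4@105]
After op 4 [order #4] limit_sell(price=104, qty=3): fills=none; bids=[-] asks=[#1:7@99 #4:3@104 #2:4@105]
After op 5 [order #5] market_buy(qty=3): fills=#5x#1:3@99; bids=[-] asks=[#1:4@99 #4:3@104 #2:4@105]
After op 6 [order #6] limit_buy(price=99, qty=7): fills=#6x#1:4@99; bids=[#6:3@99] asks=[#4:3@104 #2:4@105]
After op 7 cancel(order #6): fills=none; bids=[-] asks=[#4:3@104 #2:4@105]
After op 8 [order #7] limit_buy(price=100, qty=2): fills=none; bids=[#7:2@100] asks=[#4:3@104 #2:4@105]
After op 9 [order #8] limit_sell(price=99, qty=6): fills=#7x#8:2@100; bids=[-] asks=[#8:4@99 #4:3@104 #2:4@105]

Answer: 3@99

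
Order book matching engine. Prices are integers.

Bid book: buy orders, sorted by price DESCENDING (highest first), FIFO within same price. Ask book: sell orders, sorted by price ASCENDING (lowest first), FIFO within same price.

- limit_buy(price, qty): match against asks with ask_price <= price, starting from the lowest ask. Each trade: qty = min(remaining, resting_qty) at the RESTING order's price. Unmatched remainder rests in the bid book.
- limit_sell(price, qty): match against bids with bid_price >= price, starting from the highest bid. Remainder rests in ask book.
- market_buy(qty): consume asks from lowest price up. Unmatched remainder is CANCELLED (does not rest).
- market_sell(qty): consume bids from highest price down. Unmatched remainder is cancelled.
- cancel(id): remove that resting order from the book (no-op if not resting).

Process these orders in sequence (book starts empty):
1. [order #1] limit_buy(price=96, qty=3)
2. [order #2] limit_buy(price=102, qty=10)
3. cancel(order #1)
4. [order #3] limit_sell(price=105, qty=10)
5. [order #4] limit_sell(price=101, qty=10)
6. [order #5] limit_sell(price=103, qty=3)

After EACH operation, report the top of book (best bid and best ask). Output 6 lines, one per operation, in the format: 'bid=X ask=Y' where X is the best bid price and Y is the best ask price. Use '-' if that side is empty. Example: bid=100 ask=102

Answer: bid=96 ask=-
bid=102 ask=-
bid=102 ask=-
bid=102 ask=105
bid=- ask=105
bid=- ask=103

Derivation:
After op 1 [order #1] limit_buy(price=96, qty=3): fills=none; bids=[#1:3@96] asks=[-]
After op 2 [order #2] limit_buy(price=102, qty=10): fills=none; bids=[#2:10@102 #1:3@96] asks=[-]
After op 3 cancel(order #1): fills=none; bids=[#2:10@102] asks=[-]
After op 4 [order #3] limit_sell(price=105, qty=10): fills=none; bids=[#2:10@102] asks=[#3:10@105]
After op 5 [order #4] limit_sell(price=101, qty=10): fills=#2x#4:10@102; bids=[-] asks=[#3:10@105]
After op 6 [order #5] limit_sell(price=103, qty=3): fills=none; bids=[-] asks=[#5:3@103 #3:10@105]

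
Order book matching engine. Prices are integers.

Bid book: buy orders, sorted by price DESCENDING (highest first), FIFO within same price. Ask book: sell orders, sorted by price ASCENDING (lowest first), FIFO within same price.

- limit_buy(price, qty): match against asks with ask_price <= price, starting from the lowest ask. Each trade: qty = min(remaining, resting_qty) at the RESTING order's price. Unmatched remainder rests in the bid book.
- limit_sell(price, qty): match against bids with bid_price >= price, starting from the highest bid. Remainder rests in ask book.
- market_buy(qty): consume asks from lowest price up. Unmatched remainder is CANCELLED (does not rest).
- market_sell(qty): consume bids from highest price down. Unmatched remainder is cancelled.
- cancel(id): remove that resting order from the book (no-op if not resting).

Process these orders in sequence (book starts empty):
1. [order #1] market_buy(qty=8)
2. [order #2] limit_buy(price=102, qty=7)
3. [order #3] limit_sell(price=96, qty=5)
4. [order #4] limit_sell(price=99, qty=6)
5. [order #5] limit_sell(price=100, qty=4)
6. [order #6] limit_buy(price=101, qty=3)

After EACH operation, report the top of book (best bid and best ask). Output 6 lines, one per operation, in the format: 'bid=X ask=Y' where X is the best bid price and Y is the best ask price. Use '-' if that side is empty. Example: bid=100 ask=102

After op 1 [order #1] market_buy(qty=8): fills=none; bids=[-] asks=[-]
After op 2 [order #2] limit_buy(price=102, qty=7): fills=none; bids=[#2:7@102] asks=[-]
After op 3 [order #3] limit_sell(price=96, qty=5): fills=#2x#3:5@102; bids=[#2:2@102] asks=[-]
After op 4 [order #4] limit_sell(price=99, qty=6): fills=#2x#4:2@102; bids=[-] asks=[#4:4@99]
After op 5 [order #5] limit_sell(price=100, qty=4): fills=none; bids=[-] asks=[#4:4@99 #5:4@100]
After op 6 [order #6] limit_buy(price=101, qty=3): fills=#6x#4:3@99; bids=[-] asks=[#4:1@99 #5:4@100]

Answer: bid=- ask=-
bid=102 ask=-
bid=102 ask=-
bid=- ask=99
bid=- ask=99
bid=- ask=99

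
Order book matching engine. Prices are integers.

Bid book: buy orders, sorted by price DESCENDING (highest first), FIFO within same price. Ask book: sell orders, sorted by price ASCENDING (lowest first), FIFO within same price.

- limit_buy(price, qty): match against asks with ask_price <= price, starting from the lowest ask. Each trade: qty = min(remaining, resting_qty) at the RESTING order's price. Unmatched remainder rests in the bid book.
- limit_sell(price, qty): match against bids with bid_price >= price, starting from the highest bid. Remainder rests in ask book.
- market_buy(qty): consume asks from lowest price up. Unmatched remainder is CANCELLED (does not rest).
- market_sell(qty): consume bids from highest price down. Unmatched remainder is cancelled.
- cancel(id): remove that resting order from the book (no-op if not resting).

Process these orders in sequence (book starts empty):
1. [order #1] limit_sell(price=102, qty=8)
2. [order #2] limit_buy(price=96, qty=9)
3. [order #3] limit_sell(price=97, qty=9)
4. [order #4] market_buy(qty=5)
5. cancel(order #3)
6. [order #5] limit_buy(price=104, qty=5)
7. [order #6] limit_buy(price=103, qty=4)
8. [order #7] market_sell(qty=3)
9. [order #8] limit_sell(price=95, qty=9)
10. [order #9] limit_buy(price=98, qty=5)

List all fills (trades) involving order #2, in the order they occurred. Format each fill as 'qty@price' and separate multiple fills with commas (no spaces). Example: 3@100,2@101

After op 1 [order #1] limit_sell(price=102, qty=8): fills=none; bids=[-] asks=[#1:8@102]
After op 2 [order #2] limit_buy(price=96, qty=9): fills=none; bids=[#2:9@96] asks=[#1:8@102]
After op 3 [order #3] limit_sell(price=97, qty=9): fills=none; bids=[#2:9@96] asks=[#3:9@97 #1:8@102]
After op 4 [order #4] market_buy(qty=5): fills=#4x#3:5@97; bids=[#2:9@96] asks=[#3:4@97 #1:8@102]
After op 5 cancel(order #3): fills=none; bids=[#2:9@96] asks=[#1:8@102]
After op 6 [order #5] limit_buy(price=104, qty=5): fills=#5x#1:5@102; bids=[#2:9@96] asks=[#1:3@102]
After op 7 [order #6] limit_buy(price=103, qty=4): fills=#6x#1:3@102; bids=[#6:1@103 #2:9@96] asks=[-]
After op 8 [order #7] market_sell(qty=3): fills=#6x#7:1@103 #2x#7:2@96; bids=[#2:7@96] asks=[-]
After op 9 [order #8] limit_sell(price=95, qty=9): fills=#2x#8:7@96; bids=[-] asks=[#8:2@95]
After op 10 [order #9] limit_buy(price=98, qty=5): fills=#9x#8:2@95; bids=[#9:3@98] asks=[-]

Answer: 2@96,7@96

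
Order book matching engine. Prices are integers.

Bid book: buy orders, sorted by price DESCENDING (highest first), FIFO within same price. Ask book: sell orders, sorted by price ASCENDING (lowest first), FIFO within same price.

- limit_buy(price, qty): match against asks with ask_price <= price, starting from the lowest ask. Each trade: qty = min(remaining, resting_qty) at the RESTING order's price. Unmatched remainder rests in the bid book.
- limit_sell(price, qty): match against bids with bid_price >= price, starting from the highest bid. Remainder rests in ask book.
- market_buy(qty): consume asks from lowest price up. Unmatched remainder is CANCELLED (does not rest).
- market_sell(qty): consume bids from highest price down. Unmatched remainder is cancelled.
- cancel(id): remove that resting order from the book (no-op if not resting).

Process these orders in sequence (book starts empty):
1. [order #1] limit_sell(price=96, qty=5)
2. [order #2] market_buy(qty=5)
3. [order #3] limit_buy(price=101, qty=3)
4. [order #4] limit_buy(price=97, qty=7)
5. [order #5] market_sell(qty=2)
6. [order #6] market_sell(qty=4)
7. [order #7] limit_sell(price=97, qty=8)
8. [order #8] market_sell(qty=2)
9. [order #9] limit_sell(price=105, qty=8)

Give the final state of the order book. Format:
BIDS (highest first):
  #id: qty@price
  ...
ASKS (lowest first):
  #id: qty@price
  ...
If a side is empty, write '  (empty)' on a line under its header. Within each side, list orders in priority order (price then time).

Answer: BIDS (highest first):
  (empty)
ASKS (lowest first):
  #7: 4@97
  #9: 8@105

Derivation:
After op 1 [order #1] limit_sell(price=96, qty=5): fills=none; bids=[-] asks=[#1:5@96]
After op 2 [order #2] market_buy(qty=5): fills=#2x#1:5@96; bids=[-] asks=[-]
After op 3 [order #3] limit_buy(price=101, qty=3): fills=none; bids=[#3:3@101] asks=[-]
After op 4 [order #4] limit_buy(price=97, qty=7): fills=none; bids=[#3:3@101 #4:7@97] asks=[-]
After op 5 [order #5] market_sell(qty=2): fills=#3x#5:2@101; bids=[#3:1@101 #4:7@97] asks=[-]
After op 6 [order #6] market_sell(qty=4): fills=#3x#6:1@101 #4x#6:3@97; bids=[#4:4@97] asks=[-]
After op 7 [order #7] limit_sell(price=97, qty=8): fills=#4x#7:4@97; bids=[-] asks=[#7:4@97]
After op 8 [order #8] market_sell(qty=2): fills=none; bids=[-] asks=[#7:4@97]
After op 9 [order #9] limit_sell(price=105, qty=8): fills=none; bids=[-] asks=[#7:4@97 #9:8@105]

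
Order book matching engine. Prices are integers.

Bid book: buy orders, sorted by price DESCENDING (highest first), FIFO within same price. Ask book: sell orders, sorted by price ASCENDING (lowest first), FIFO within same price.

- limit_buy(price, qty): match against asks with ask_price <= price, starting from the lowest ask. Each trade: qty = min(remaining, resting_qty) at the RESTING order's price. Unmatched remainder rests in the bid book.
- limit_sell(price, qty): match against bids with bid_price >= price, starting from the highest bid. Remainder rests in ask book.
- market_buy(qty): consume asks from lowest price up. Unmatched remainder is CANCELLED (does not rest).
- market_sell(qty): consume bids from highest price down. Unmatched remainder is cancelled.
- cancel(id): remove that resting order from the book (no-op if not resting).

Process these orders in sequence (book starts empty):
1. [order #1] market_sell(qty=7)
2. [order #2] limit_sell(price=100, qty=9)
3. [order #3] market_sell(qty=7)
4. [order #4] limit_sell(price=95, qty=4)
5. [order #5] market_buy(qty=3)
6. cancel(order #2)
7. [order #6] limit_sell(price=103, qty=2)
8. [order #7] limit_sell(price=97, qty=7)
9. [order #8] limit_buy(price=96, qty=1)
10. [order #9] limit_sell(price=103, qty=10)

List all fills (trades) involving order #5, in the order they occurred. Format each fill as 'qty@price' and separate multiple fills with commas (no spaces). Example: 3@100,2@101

Answer: 3@95

Derivation:
After op 1 [order #1] market_sell(qty=7): fills=none; bids=[-] asks=[-]
After op 2 [order #2] limit_sell(price=100, qty=9): fills=none; bids=[-] asks=[#2:9@100]
After op 3 [order #3] market_sell(qty=7): fills=none; bids=[-] asks=[#2:9@100]
After op 4 [order #4] limit_sell(price=95, qty=4): fills=none; bids=[-] asks=[#4:4@95 #2:9@100]
After op 5 [order #5] market_buy(qty=3): fills=#5x#4:3@95; bids=[-] asks=[#4:1@95 #2:9@100]
After op 6 cancel(order #2): fills=none; bids=[-] asks=[#4:1@95]
After op 7 [order #6] limit_sell(price=103, qty=2): fills=none; bids=[-] asks=[#4:1@95 #6:2@103]
After op 8 [order #7] limit_sell(price=97, qty=7): fills=none; bids=[-] asks=[#4:1@95 #7:7@97 #6:2@103]
After op 9 [order #8] limit_buy(price=96, qty=1): fills=#8x#4:1@95; bids=[-] asks=[#7:7@97 #6:2@103]
After op 10 [order #9] limit_sell(price=103, qty=10): fills=none; bids=[-] asks=[#7:7@97 #6:2@103 #9:10@103]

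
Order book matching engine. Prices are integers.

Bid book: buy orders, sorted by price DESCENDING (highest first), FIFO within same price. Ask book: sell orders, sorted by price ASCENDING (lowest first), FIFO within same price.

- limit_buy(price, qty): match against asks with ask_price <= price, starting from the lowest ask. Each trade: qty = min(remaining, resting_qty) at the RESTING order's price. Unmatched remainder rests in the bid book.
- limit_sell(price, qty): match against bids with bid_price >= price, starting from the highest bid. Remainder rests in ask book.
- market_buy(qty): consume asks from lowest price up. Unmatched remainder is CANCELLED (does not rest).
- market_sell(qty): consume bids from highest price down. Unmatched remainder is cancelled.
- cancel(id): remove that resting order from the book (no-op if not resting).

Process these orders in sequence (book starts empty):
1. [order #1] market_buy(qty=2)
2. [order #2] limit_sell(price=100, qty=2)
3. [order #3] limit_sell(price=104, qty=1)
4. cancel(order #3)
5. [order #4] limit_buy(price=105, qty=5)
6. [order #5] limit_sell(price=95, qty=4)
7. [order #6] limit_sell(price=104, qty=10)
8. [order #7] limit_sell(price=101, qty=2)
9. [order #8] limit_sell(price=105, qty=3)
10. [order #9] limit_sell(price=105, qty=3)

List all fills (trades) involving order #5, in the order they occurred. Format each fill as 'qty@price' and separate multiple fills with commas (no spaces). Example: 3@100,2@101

After op 1 [order #1] market_buy(qty=2): fills=none; bids=[-] asks=[-]
After op 2 [order #2] limit_sell(price=100, qty=2): fills=none; bids=[-] asks=[#2:2@100]
After op 3 [order #3] limit_sell(price=104, qty=1): fills=none; bids=[-] asks=[#2:2@100 #3:1@104]
After op 4 cancel(order #3): fills=none; bids=[-] asks=[#2:2@100]
After op 5 [order #4] limit_buy(price=105, qty=5): fills=#4x#2:2@100; bids=[#4:3@105] asks=[-]
After op 6 [order #5] limit_sell(price=95, qty=4): fills=#4x#5:3@105; bids=[-] asks=[#5:1@95]
After op 7 [order #6] limit_sell(price=104, qty=10): fills=none; bids=[-] asks=[#5:1@95 #6:10@104]
After op 8 [order #7] limit_sell(price=101, qty=2): fills=none; bids=[-] asks=[#5:1@95 #7:2@101 #6:10@104]
After op 9 [order #8] limit_sell(price=105, qty=3): fills=none; bids=[-] asks=[#5:1@95 #7:2@101 #6:10@104 #8:3@105]
After op 10 [order #9] limit_sell(price=105, qty=3): fills=none; bids=[-] asks=[#5:1@95 #7:2@101 #6:10@104 #8:3@105 #9:3@105]

Answer: 3@105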